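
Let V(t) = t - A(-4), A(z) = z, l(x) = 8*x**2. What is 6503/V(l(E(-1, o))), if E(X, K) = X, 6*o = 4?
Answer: 6503/12 ≈ 541.92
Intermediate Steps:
o = 2/3 (o = (1/6)*4 = 2/3 ≈ 0.66667)
V(t) = 4 + t (V(t) = t - 1*(-4) = t + 4 = 4 + t)
6503/V(l(E(-1, o))) = 6503/(4 + 8*(-1)**2) = 6503/(4 + 8*1) = 6503/(4 + 8) = 6503/12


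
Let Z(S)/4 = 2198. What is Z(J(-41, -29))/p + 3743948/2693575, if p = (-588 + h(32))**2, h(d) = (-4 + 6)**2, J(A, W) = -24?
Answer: 162572230061/114832489400 ≈ 1.4157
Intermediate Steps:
Z(S) = 8792 (Z(S) = 4*2198 = 8792)
h(d) = 4 (h(d) = 2**2 = 4)
p = 341056 (p = (-588 + 4)**2 = (-584)**2 = 341056)
Z(J(-41, -29))/p + 3743948/2693575 = 8792/341056 + 3743948/2693575 = 8792*(1/341056) + 3743948*(1/2693575) = 1099/42632 + 3743948/2693575 = 162572230061/114832489400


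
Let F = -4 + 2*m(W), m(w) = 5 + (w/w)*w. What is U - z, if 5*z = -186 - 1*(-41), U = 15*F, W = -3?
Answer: 29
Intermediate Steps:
m(w) = 5 + w (m(w) = 5 + 1*w = 5 + w)
F = 0 (F = -4 + 2*(5 - 3) = -4 + 2*2 = -4 + 4 = 0)
U = 0 (U = 15*0 = 0)
z = -29 (z = (-186 - 1*(-41))/5 = (-186 + 41)/5 = (⅕)*(-145) = -29)
U - z = 0 - 1*(-29) = 0 + 29 = 29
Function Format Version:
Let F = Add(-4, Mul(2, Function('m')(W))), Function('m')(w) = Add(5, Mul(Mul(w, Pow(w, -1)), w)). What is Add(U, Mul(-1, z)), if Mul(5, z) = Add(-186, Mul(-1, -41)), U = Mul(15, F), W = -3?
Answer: 29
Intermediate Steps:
Function('m')(w) = Add(5, w) (Function('m')(w) = Add(5, Mul(1, w)) = Add(5, w))
F = 0 (F = Add(-4, Mul(2, Add(5, -3))) = Add(-4, Mul(2, 2)) = Add(-4, 4) = 0)
U = 0 (U = Mul(15, 0) = 0)
z = -29 (z = Mul(Rational(1, 5), Add(-186, Mul(-1, -41))) = Mul(Rational(1, 5), Add(-186, 41)) = Mul(Rational(1, 5), -145) = -29)
Add(U, Mul(-1, z)) = Add(0, Mul(-1, -29)) = Add(0, 29) = 29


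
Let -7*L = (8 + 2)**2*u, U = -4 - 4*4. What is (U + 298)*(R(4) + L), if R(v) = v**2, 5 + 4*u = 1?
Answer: 58936/7 ≈ 8419.4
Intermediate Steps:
u = -1 (u = -5/4 + (1/4)*1 = -5/4 + 1/4 = -1)
U = -20 (U = -4 - 16 = -20)
L = 100/7 (L = -(8 + 2)**2*(-1)/7 = -10**2*(-1)/7 = -100*(-1)/7 = -1/7*(-100) = 100/7 ≈ 14.286)
(U + 298)*(R(4) + L) = (-20 + 298)*(4**2 + 100/7) = 278*(16 + 100/7) = 278*(212/7) = 58936/7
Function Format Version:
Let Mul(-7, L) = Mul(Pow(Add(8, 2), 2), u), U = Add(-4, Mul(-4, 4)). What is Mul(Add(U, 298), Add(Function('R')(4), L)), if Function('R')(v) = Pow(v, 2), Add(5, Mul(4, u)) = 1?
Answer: Rational(58936, 7) ≈ 8419.4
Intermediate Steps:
u = -1 (u = Add(Rational(-5, 4), Mul(Rational(1, 4), 1)) = Add(Rational(-5, 4), Rational(1, 4)) = -1)
U = -20 (U = Add(-4, -16) = -20)
L = Rational(100, 7) (L = Mul(Rational(-1, 7), Mul(Pow(Add(8, 2), 2), -1)) = Mul(Rational(-1, 7), Mul(Pow(10, 2), -1)) = Mul(Rational(-1, 7), Mul(100, -1)) = Mul(Rational(-1, 7), -100) = Rational(100, 7) ≈ 14.286)
Mul(Add(U, 298), Add(Function('R')(4), L)) = Mul(Add(-20, 298), Add(Pow(4, 2), Rational(100, 7))) = Mul(278, Add(16, Rational(100, 7))) = Mul(278, Rational(212, 7)) = Rational(58936, 7)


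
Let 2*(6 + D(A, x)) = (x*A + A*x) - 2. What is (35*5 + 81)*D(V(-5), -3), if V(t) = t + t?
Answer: 5888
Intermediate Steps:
V(t) = 2*t
D(A, x) = -7 + A*x (D(A, x) = -6 + ((x*A + A*x) - 2)/2 = -6 + ((A*x + A*x) - 2)/2 = -6 + (2*A*x - 2)/2 = -6 + (-2 + 2*A*x)/2 = -6 + (-1 + A*x) = -7 + A*x)
(35*5 + 81)*D(V(-5), -3) = (35*5 + 81)*(-7 + (2*(-5))*(-3)) = (175 + 81)*(-7 - 10*(-3)) = 256*(-7 + 30) = 256*23 = 5888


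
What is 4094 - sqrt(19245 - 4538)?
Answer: 4094 - sqrt(14707) ≈ 3972.7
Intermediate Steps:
4094 - sqrt(19245 - 4538) = 4094 - sqrt(14707)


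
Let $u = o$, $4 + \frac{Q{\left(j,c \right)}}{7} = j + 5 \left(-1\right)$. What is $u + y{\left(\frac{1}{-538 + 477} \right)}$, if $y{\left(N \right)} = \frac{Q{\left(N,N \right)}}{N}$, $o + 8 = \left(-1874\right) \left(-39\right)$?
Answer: $76928$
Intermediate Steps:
$Q{\left(j,c \right)} = -63 + 7 j$ ($Q{\left(j,c \right)} = -28 + 7 \left(j + 5 \left(-1\right)\right) = -28 + 7 \left(j - 5\right) = -28 + 7 \left(-5 + j\right) = -28 + \left(-35 + 7 j\right) = -63 + 7 j$)
$o = 73078$ ($o = -8 - -73086 = -8 + 73086 = 73078$)
$u = 73078$
$y{\left(N \right)} = \frac{-63 + 7 N}{N}$
$u + y{\left(\frac{1}{-538 + 477} \right)} = 73078 - \left(-7 + \frac{63}{\frac{1}{-538 + 477}}\right) = 73078 - \left(-7 + \frac{63}{\frac{1}{-61}}\right) = 73078 - \left(-7 + \frac{63}{- \frac{1}{61}}\right) = 73078 + \left(7 - -3843\right) = 73078 + \left(7 + 3843\right) = 73078 + 3850 = 76928$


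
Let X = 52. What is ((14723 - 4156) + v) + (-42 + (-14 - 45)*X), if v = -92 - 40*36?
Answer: 5925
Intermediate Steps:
v = -1532 (v = -92 - 1440 = -1532)
((14723 - 4156) + v) + (-42 + (-14 - 45)*X) = ((14723 - 4156) - 1532) + (-42 + (-14 - 45)*52) = (10567 - 1532) + (-42 - 59*52) = 9035 + (-42 - 3068) = 9035 - 3110 = 5925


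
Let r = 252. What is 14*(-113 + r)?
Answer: 1946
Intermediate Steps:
14*(-113 + r) = 14*(-113 + 252) = 14*139 = 1946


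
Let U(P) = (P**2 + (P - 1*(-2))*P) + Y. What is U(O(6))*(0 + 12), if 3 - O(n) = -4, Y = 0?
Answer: 1344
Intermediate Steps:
O(n) = 7 (O(n) = 3 - 1*(-4) = 3 + 4 = 7)
U(P) = P**2 + P*(2 + P) (U(P) = (P**2 + (P - 1*(-2))*P) + 0 = (P**2 + (P + 2)*P) + 0 = (P**2 + (2 + P)*P) + 0 = (P**2 + P*(2 + P)) + 0 = P**2 + P*(2 + P))
U(O(6))*(0 + 12) = (2*7*(1 + 7))*(0 + 12) = (2*7*8)*12 = 112*12 = 1344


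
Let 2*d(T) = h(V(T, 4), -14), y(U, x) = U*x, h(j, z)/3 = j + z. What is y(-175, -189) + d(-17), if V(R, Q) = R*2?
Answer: 33003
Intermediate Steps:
V(R, Q) = 2*R
h(j, z) = 3*j + 3*z (h(j, z) = 3*(j + z) = 3*j + 3*z)
d(T) = -21 + 3*T (d(T) = (3*(2*T) + 3*(-14))/2 = (6*T - 42)/2 = (-42 + 6*T)/2 = -21 + 3*T)
y(-175, -189) + d(-17) = -175*(-189) + (-21 + 3*(-17)) = 33075 + (-21 - 51) = 33075 - 72 = 33003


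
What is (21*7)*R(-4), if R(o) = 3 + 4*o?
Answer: -1911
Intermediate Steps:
(21*7)*R(-4) = (21*7)*(3 + 4*(-4)) = 147*(3 - 16) = 147*(-13) = -1911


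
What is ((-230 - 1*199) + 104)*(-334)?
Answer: 108550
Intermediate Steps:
((-230 - 1*199) + 104)*(-334) = ((-230 - 199) + 104)*(-334) = (-429 + 104)*(-334) = -325*(-334) = 108550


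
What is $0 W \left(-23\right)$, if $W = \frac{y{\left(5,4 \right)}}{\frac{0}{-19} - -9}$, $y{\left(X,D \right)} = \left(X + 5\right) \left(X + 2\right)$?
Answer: $0$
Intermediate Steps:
$y{\left(X,D \right)} = \left(2 + X\right) \left(5 + X\right)$ ($y{\left(X,D \right)} = \left(5 + X\right) \left(2 + X\right) = \left(2 + X\right) \left(5 + X\right)$)
$W = \frac{70}{9}$ ($W = \frac{10 + 5^{2} + 7 \cdot 5}{\frac{0}{-19} - -9} = \frac{10 + 25 + 35}{0 \left(- \frac{1}{19}\right) + 9} = \frac{70}{0 + 9} = \frac{70}{9} \approx 7.7778$)
$0 W \left(-23\right) = 0 \cdot \frac{70}{9} \left(-23\right) = 0 \left(-23\right) = 0$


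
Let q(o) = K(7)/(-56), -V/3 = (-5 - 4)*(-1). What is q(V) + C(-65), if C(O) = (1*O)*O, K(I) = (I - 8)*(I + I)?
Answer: 16901/4 ≈ 4225.3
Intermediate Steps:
K(I) = 2*I*(-8 + I) (K(I) = (-8 + I)*(2*I) = 2*I*(-8 + I))
C(O) = O**2 (C(O) = O*O = O**2)
V = -27 (V = -3*(-5 - 4)*(-1) = -(-27)*(-1) = -3*9 = -27)
q(o) = 1/4 (q(o) = (2*7*(-8 + 7))/(-56) = (2*7*(-1))*(-1/56) = -14*(-1/56) = 1/4)
q(V) + C(-65) = 1/4 + (-65)**2 = 1/4 + 4225 = 16901/4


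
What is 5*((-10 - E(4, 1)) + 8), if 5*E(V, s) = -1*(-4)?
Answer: -14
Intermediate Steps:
E(V, s) = ⅘ (E(V, s) = (-1*(-4))/5 = (⅕)*4 = ⅘)
5*((-10 - E(4, 1)) + 8) = 5*((-10 - 1*⅘) + 8) = 5*((-10 - ⅘) + 8) = 5*(-54/5 + 8) = 5*(-14/5) = -14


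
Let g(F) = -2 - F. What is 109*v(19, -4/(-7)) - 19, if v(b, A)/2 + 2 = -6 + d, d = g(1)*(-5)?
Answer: 1507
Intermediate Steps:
d = 15 (d = (-2 - 1*1)*(-5) = (-2 - 1)*(-5) = -3*(-5) = 15)
v(b, A) = 14 (v(b, A) = -4 + 2*(-6 + 15) = -4 + 2*9 = -4 + 18 = 14)
109*v(19, -4/(-7)) - 19 = 109*14 - 19 = 1526 - 19 = 1507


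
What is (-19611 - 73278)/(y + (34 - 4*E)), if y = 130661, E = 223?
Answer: -92889/129803 ≈ -0.71562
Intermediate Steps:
(-19611 - 73278)/(y + (34 - 4*E)) = (-19611 - 73278)/(130661 + (34 - 4*223)) = -92889/(130661 + (34 - 892)) = -92889/(130661 - 858) = -92889/129803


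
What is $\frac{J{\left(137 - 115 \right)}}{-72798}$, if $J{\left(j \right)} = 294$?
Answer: $- \frac{49}{12133} \approx -0.0040386$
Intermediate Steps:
$\frac{J{\left(137 - 115 \right)}}{-72798} = \frac{294}{-72798} = 294 \left(- \frac{1}{72798}\right) = - \frac{49}{12133}$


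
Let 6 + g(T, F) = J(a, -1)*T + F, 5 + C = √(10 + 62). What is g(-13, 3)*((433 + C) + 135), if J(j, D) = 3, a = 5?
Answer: -23646 - 252*√2 ≈ -24002.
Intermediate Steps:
C = -5 + 6*√2 (C = -5 + √(10 + 62) = -5 + √72 = -5 + 6*√2 ≈ 3.4853)
g(T, F) = -6 + F + 3*T (g(T, F) = -6 + (3*T + F) = -6 + (F + 3*T) = -6 + F + 3*T)
g(-13, 3)*((433 + C) + 135) = (-6 + 3 + 3*(-13))*((433 + (-5 + 6*√2)) + 135) = (-6 + 3 - 39)*((428 + 6*√2) + 135) = -42*(563 + 6*√2) = -23646 - 252*√2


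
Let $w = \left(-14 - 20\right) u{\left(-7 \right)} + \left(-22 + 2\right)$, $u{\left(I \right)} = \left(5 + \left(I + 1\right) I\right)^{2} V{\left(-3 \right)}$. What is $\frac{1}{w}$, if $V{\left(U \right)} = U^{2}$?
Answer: $- \frac{1}{675974} \approx -1.4793 \cdot 10^{-6}$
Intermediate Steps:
$u{\left(I \right)} = 9 \left(5 + I \left(1 + I\right)\right)^{2}$ ($u{\left(I \right)} = \left(5 + \left(I + 1\right) I\right)^{2} \left(-3\right)^{2} = \left(5 + \left(1 + I\right) I\right)^{2} \cdot 9 = \left(5 + I \left(1 + I\right)\right)^{2} \cdot 9 = 9 \left(5 + I \left(1 + I\right)\right)^{2}$)
$w = -675974$ ($w = \left(-14 - 20\right) 9 \left(5 - 7 + \left(-7\right)^{2}\right)^{2} + \left(-22 + 2\right) = \left(-14 - 20\right) 9 \left(5 - 7 + 49\right)^{2} - 20 = - 34 \cdot 9 \cdot 47^{2} - 20 = - 34 \cdot 9 \cdot 2209 - 20 = \left(-34\right) 19881 - 20 = -675954 - 20 = -675974$)
$\frac{1}{w} = \frac{1}{-675974} = - \frac{1}{675974}$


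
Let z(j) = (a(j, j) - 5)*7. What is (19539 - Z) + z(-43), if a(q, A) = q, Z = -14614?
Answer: 33817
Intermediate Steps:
z(j) = -35 + 7*j (z(j) = (j - 5)*7 = (-5 + j)*7 = -35 + 7*j)
(19539 - Z) + z(-43) = (19539 - 1*(-14614)) + (-35 + 7*(-43)) = (19539 + 14614) + (-35 - 301) = 34153 - 336 = 33817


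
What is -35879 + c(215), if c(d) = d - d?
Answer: -35879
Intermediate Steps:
c(d) = 0
-35879 + c(215) = -35879 + 0 = -35879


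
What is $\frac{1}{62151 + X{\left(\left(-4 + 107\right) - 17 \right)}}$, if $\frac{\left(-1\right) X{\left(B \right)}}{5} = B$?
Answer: $\frac{1}{61721} \approx 1.6202 \cdot 10^{-5}$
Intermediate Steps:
$X{\left(B \right)} = - 5 B$
$\frac{1}{62151 + X{\left(\left(-4 + 107\right) - 17 \right)}} = \frac{1}{62151 - 5 \left(\left(-4 + 107\right) - 17\right)} = \frac{1}{62151 - 5 \left(103 - 17\right)} = \frac{1}{62151 - 430} = \frac{1}{61721}$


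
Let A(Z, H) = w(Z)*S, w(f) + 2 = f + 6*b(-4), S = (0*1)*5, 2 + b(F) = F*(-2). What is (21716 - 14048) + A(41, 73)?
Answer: 7668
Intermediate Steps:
b(F) = -2 - 2*F (b(F) = -2 + F*(-2) = -2 - 2*F)
S = 0 (S = 0*5 = 0)
w(f) = 34 + f (w(f) = -2 + (f + 6*(-2 - 2*(-4))) = -2 + (f + 6*(-2 + 8)) = -2 + (f + 6*6) = -2 + (f + 36) = -2 + (36 + f) = 34 + f)
A(Z, H) = 0 (A(Z, H) = (34 + Z)*0 = 0)
(21716 - 14048) + A(41, 73) = (21716 - 14048) + 0 = 7668 + 0 = 7668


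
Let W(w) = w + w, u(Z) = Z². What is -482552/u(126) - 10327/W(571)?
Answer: -3648091/92502 ≈ -39.438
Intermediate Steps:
W(w) = 2*w
-482552/u(126) - 10327/W(571) = -482552/(126²) - 10327/(2*571) = -482552/15876 - 10327/1142 = -482552*1/15876 - 10327*1/1142 = -2462/81 - 10327/1142 = -3648091/92502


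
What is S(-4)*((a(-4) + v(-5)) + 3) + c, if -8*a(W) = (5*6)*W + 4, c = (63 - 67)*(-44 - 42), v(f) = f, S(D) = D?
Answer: 294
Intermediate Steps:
c = 344 (c = -4*(-86) = 344)
a(W) = -1/2 - 15*W/4 (a(W) = -((5*6)*W + 4)/8 = -(30*W + 4)/8 = -(4 + 30*W)/8 = -1/2 - 15*W/4)
S(-4)*((a(-4) + v(-5)) + 3) + c = -4*(((-1/2 - 15/4*(-4)) - 5) + 3) + 344 = -4*(((-1/2 + 15) - 5) + 3) + 344 = -4*((29/2 - 5) + 3) + 344 = -4*(19/2 + 3) + 344 = -4*25/2 + 344 = -50 + 344 = 294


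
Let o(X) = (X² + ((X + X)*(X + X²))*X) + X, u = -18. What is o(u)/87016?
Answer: 99297/43508 ≈ 2.2823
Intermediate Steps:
o(X) = X + X² + 2*X²*(X + X²) (o(X) = (X² + ((2*X)*(X + X²))*X) + X = (X² + (2*X*(X + X²))*X) + X = (X² + 2*X²*(X + X²)) + X = X + X² + 2*X²*(X + X²))
o(u)/87016 = -18*(1 - 18 + 2*(-18)² + 2*(-18)³)/87016 = -18*(1 - 18 + 2*324 + 2*(-5832))*(1/87016) = -18*(1 - 18 + 648 - 11664)*(1/87016) = -18*(-11033)*(1/87016) = 198594*(1/87016) = 99297/43508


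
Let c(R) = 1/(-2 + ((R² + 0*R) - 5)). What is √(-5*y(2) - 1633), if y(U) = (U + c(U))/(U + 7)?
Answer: 2*I*√33087/9 ≈ 40.422*I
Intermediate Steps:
c(R) = 1/(-7 + R²) (c(R) = 1/(-2 + ((R² + 0) - 5)) = 1/(-2 + (R² - 5)) = 1/(-2 + (-5 + R²)) = 1/(-7 + R²))
y(U) = (U + 1/(-7 + U²))/(7 + U) (y(U) = (U + 1/(-7 + U²))/(U + 7) = (U + 1/(-7 + U²))/(7 + U))
√(-5*y(2) - 1633) = √(-5*(1 + 2*(-7 + 2²))/((-7 + 2²)*(7 + 2)) - 1633) = √(-5*(1 + 2*(-7 + 4))/((-7 + 4)*9) - 1633) = √(-5*(1 + 2*(-3))/((-3)*9) - 1633) = √(-(-5)*(1 - 6)/(3*9) - 1633) = √(-(-5)*(-5)/(3*9) - 1633) = √(-5*5/27 - 1633) = √(-25/27 - 1633) = √(-44116/27) = 2*I*√33087/9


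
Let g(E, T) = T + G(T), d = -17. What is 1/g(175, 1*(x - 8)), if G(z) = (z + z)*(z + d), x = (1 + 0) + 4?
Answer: 1/117 ≈ 0.0085470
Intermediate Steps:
x = 5 (x = 1 + 4 = 5)
G(z) = 2*z*(-17 + z) (G(z) = (z + z)*(z - 17) = (2*z)*(-17 + z) = 2*z*(-17 + z))
g(E, T) = T + 2*T*(-17 + T)
1/g(175, 1*(x - 8)) = 1/((1*(5 - 8))*(-33 + 2*(1*(5 - 8)))) = 1/((1*(-3))*(-33 + 2*(1*(-3)))) = 1/(-3*(-33 + 2*(-3))) = 1/(-3*(-33 - 6)) = 1/(-3*(-39)) = 1/117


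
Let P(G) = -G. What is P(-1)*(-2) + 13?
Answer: 11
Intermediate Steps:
P(-1)*(-2) + 13 = -1*(-1)*(-2) + 13 = 1*(-2) + 13 = -2 + 13 = 11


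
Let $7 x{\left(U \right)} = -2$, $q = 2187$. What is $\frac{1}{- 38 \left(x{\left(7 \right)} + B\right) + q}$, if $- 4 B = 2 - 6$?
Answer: $\frac{7}{15119} \approx 0.00046299$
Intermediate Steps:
$x{\left(U \right)} = - \frac{2}{7}$ ($x{\left(U \right)} = \frac{1}{7} \left(-2\right) = - \frac{2}{7}$)
$B = 1$ ($B = - \frac{2 - 6}{4} = \left(- \frac{1}{4}\right) \left(-4\right) = 1$)
$\frac{1}{- 38 \left(x{\left(7 \right)} + B\right) + q} = \frac{1}{- 38 \left(- \frac{2}{7} + 1\right) + 2187} = \frac{1}{\left(-38\right) \frac{5}{7} + 2187} = \frac{1}{- \frac{190}{7} + 2187} = \frac{1}{\frac{15119}{7}} = \frac{7}{15119}$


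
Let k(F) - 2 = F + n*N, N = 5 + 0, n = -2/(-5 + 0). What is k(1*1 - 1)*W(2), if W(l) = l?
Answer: 8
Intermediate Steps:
n = 2/5 (n = -2/(-5) = -1/5*(-2) = 2/5 ≈ 0.40000)
N = 5
k(F) = 4 + F (k(F) = 2 + (F + (2/5)*5) = 2 + (F + 2) = 2 + (2 + F) = 4 + F)
k(1*1 - 1)*W(2) = (4 + (1*1 - 1))*2 = (4 + (1 - 1))*2 = (4 + 0)*2 = 4*2 = 8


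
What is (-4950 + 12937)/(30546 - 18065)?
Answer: 1141/1783 ≈ 0.63993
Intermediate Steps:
(-4950 + 12937)/(30546 - 18065) = 7987/12481 = 7987*(1/12481) = 1141/1783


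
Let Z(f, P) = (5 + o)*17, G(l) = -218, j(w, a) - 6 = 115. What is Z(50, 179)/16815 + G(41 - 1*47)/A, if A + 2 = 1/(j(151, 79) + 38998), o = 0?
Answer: 9560266325/87703677 ≈ 109.01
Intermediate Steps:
j(w, a) = 121 (j(w, a) = 6 + 115 = 121)
A = -78237/39119 (A = -2 + 1/(121 + 38998) = -2 + 1/39119 = -78237/39119 ≈ -2.0000)
Z(f, P) = 85 (Z(f, P) = (5 + 0)*17 = 5*17 = 85)
Z(50, 179)/16815 + G(41 - 1*47)/A = 85/16815 - 218/(-78237/39119) = 85*(1/16815) - 218*(-39119/78237) = 17/3363 + 8527942/78237 = 9560266325/87703677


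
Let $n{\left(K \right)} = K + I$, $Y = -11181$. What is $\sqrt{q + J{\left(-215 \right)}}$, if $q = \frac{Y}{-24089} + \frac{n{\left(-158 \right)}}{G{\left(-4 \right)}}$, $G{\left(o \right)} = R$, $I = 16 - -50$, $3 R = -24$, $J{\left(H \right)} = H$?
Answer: $\frac{i \sqrt{471270499258}}{48178} \approx 14.249 i$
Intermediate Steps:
$R = -8$ ($R = \frac{1}{3} \left(-24\right) = -8$)
$I = 66$ ($I = 16 + 50 = 66$)
$n{\left(K \right)} = 66 + K$ ($n{\left(K \right)} = K + 66 = 66 + K$)
$G{\left(o \right)} = -8$
$q = \frac{576409}{48178}$ ($q = - \frac{11181}{-24089} + \frac{66 - 158}{-8} = \left(-11181\right) \left(- \frac{1}{24089}\right) - - \frac{23}{2} = \frac{11181}{24089} + \frac{23}{2} = \frac{576409}{48178} \approx 11.964$)
$\sqrt{q + J{\left(-215 \right)}} = \sqrt{\frac{576409}{48178} - 215} = \sqrt{- \frac{9781861}{48178}} = \frac{i \sqrt{471270499258}}{48178}$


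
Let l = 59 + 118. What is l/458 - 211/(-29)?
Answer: 101771/13282 ≈ 7.6623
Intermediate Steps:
l = 177
l/458 - 211/(-29) = 177/458 - 211/(-29) = 177*(1/458) - 211*(-1/29) = 177/458 + 211/29 = 101771/13282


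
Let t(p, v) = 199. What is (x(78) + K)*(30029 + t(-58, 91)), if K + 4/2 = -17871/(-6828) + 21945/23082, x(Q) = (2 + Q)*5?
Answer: 26570701470885/2188943 ≈ 1.2139e+7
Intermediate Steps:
x(Q) = 10 + 5*Q
K = 13729505/8755772 (K = -2 + (-17871/(-6828) + 21945/23082) = -2 + (-17871*(-1/6828) + 21945*(1/23082)) = -2 + (5957/2276 + 7315/7694) = -2 + 31241049/8755772 = 13729505/8755772 ≈ 1.5681)
(x(78) + K)*(30029 + t(-58, 91)) = ((10 + 5*78) + 13729505/8755772)*(30029 + 199) = ((10 + 390) + 13729505/8755772)*30228 = (400 + 13729505/8755772)*30228 = (3516038305/8755772)*30228 = 26570701470885/2188943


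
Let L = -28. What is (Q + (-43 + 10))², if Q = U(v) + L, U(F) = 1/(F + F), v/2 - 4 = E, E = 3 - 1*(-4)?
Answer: 7198489/1936 ≈ 3718.2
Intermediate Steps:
E = 7 (E = 3 + 4 = 7)
v = 22 (v = 8 + 2*7 = 8 + 14 = 22)
U(F) = 1/(2*F)
Q = -1231/44 (Q = (½)/22 - 28 = (½)*(1/22) - 28 = 1/44 - 28 = -1231/44 ≈ -27.977)
(Q + (-43 + 10))² = (-1231/44 + (-43 + 10))² = (-1231/44 - 33)² = (-2683/44)² = 7198489/1936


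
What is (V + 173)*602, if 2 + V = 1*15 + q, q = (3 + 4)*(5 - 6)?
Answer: 107758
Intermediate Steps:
q = -7 (q = 7*(-1) = -7)
V = 6 (V = -2 + (1*15 - 7) = -2 + (15 - 7) = -2 + 8 = 6)
(V + 173)*602 = (6 + 173)*602 = 179*602 = 107758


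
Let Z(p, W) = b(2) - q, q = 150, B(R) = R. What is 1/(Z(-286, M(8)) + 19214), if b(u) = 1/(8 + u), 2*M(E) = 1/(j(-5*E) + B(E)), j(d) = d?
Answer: 10/190641 ≈ 5.2455e-5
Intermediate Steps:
M(E) = -1/(8*E) (M(E) = 1/(2*(-5*E + E)) = 1/(2*((-4*E))) = (-1/(4*E))/2 = -1/(8*E))
Z(p, W) = -1499/10 (Z(p, W) = 1/(8 + 2) - 1*150 = 1/10 - 150 = ⅒ - 150 = -1499/10)
1/(Z(-286, M(8)) + 19214) = 1/(-1499/10 + 19214) = 1/(190641/10) = 10/190641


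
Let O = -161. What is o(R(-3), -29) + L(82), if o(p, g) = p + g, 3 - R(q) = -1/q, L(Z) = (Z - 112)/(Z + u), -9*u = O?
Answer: -71831/2697 ≈ -26.634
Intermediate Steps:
u = 161/9 (u = -1/9*(-161) = 161/9 ≈ 17.889)
L(Z) = (-112 + Z)/(161/9 + Z) (L(Z) = (Z - 112)/(Z + 161/9) = (-112 + Z)/(161/9 + Z))
R(q) = 3 + 1/q (R(q) = 3 - (-1)/q = 3 + 1/q)
o(p, g) = g + p
o(R(-3), -29) + L(82) = (-29 + (3 + 1/(-3))) + 9*(-112 + 82)/(161 + 9*82) = (-29 + (3 - 1/3)) + 9*(-30)/(161 + 738) = (-29 + 8/3) + 9*(-30)/899 = -79/3 + 9*(1/899)*(-30) = -79/3 - 270/899 = -71831/2697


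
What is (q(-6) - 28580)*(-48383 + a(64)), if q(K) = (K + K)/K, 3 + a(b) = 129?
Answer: 1379088546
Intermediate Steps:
a(b) = 126 (a(b) = -3 + 129 = 126)
q(K) = 2 (q(K) = (2*K)/K = 2)
(q(-6) - 28580)*(-48383 + a(64)) = (2 - 28580)*(-48383 + 126) = -28578*(-48257) = 1379088546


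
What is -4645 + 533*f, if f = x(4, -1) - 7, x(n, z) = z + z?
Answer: -9442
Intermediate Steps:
x(n, z) = 2*z
f = -9 (f = 2*(-1) - 7 = -2 - 7 = -9)
-4645 + 533*f = -4645 + 533*(-9) = -4645 - 4797 = -9442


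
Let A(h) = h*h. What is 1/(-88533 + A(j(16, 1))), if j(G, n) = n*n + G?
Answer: -1/88244 ≈ -1.1332e-5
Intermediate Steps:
j(G, n) = G + n**2 (j(G, n) = n**2 + G = G + n**2)
A(h) = h**2
1/(-88533 + A(j(16, 1))) = 1/(-88533 + (16 + 1**2)**2) = 1/(-88533 + (16 + 1)**2) = 1/(-88533 + 17**2) = 1/(-88533 + 289) = 1/(-88244) = -1/88244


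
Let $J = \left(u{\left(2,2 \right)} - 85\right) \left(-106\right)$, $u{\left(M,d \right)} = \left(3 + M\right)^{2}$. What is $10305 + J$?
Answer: $16665$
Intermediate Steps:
$J = 6360$ ($J = \left(\left(3 + 2\right)^{2} - 85\right) \left(-106\right) = \left(5^{2} - 85\right) \left(-106\right) = \left(25 - 85\right) \left(-106\right) = \left(-60\right) \left(-106\right) = 6360$)
$10305 + J = 10305 + 6360 = 16665$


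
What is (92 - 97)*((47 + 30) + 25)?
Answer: -510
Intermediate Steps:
(92 - 97)*((47 + 30) + 25) = -5*(77 + 25) = -5*102 = -510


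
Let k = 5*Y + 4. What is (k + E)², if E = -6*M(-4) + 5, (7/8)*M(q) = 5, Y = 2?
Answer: 11449/49 ≈ 233.65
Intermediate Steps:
M(q) = 40/7 (M(q) = (8/7)*5 = 40/7)
k = 14 (k = 5*2 + 4 = 10 + 4 = 14)
E = -205/7 (E = -6*40/7 + 5 = -240/7 + 5 = -205/7 ≈ -29.286)
(k + E)² = (14 - 205/7)² = (-107/7)² = 11449/49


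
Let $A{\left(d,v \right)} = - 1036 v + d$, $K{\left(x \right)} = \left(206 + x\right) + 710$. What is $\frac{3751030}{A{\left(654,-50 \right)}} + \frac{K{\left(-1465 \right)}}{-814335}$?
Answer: $\frac{509103968716}{7119188015} \approx 71.511$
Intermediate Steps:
$K{\left(x \right)} = 916 + x$
$A{\left(d,v \right)} = d - 1036 v$
$\frac{3751030}{A{\left(654,-50 \right)}} + \frac{K{\left(-1465 \right)}}{-814335} = \frac{3751030}{654 - -51800} + \frac{916 - 1465}{-814335} = \frac{3751030}{654 + 51800} - - \frac{183}{271445} = \frac{3751030}{52454} + \frac{183}{271445} = 3751030 \cdot \frac{1}{52454} + \frac{183}{271445} = \frac{1875515}{26227} + \frac{183}{271445} = \frac{509103968716}{7119188015}$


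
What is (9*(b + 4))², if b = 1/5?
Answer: 35721/25 ≈ 1428.8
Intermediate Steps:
b = ⅕ ≈ 0.20000
(9*(b + 4))² = (9*(⅕ + 4))² = (9*(21/5))² = (189/5)² = 35721/25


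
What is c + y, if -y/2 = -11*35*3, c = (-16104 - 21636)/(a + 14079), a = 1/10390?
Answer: 337516554810/146280811 ≈ 2307.3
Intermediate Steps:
a = 1/10390 ≈ 9.6246e-5
c = -392118600/146280811 (c = (-16104 - 21636)/(1/10390 + 14079) = -37740/146280811/10390 = -37740*10390/146280811 = -392118600/146280811 ≈ -2.6806)
y = 2310 (y = -2*(-11*35)*3 = -(-770)*3 = -2*(-1155) = 2310)
c + y = -392118600/146280811 + 2310 = 337516554810/146280811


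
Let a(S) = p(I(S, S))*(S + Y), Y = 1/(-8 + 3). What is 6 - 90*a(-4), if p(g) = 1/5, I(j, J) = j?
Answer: 408/5 ≈ 81.600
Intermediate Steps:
p(g) = 1/5
Y = -1/5 (Y = 1/(-5) = -1/5 ≈ -0.20000)
a(S) = -1/25 + S/5 (a(S) = (S - 1/5)/5 = (-1/5 + S)/5 = -1/25 + S/5)
6 - 90*a(-4) = 6 - 90*(-1/25 + (1/5)*(-4)) = 6 - 90*(-1/25 - 4/5) = 6 - 90*(-21/25) = 6 + 378/5 = 408/5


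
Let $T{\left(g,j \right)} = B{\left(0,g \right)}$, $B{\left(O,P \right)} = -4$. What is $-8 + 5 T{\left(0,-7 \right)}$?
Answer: $-28$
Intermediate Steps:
$T{\left(g,j \right)} = -4$
$-8 + 5 T{\left(0,-7 \right)} = -8 + 5 \left(-4\right) = -8 - 20 = -28$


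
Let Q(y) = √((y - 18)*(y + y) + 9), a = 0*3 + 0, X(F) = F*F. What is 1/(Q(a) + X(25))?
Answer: 1/628 ≈ 0.0015924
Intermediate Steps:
X(F) = F²
a = 0 (a = 0 + 0 = 0)
Q(y) = √(9 + 2*y*(-18 + y)) (Q(y) = √((-18 + y)*(2*y) + 9) = √(2*y*(-18 + y) + 9) = √(9 + 2*y*(-18 + y)))
1/(Q(a) + X(25)) = 1/(√(9 - 36*0 + 2*0²) + 25²) = 1/(√(9 + 0 + 2*0) + 625) = 1/(√(9 + 0 + 0) + 625) = 1/(√9 + 625) = 1/(3 + 625) = 1/628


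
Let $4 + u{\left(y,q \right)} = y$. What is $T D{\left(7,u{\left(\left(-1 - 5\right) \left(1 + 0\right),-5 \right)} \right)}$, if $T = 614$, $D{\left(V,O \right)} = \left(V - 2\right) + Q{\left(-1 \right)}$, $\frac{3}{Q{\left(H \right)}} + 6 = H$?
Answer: $\frac{19648}{7} \approx 2806.9$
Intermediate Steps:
$u{\left(y,q \right)} = -4 + y$
$Q{\left(H \right)} = \frac{3}{-6 + H}$
$D{\left(V,O \right)} = - \frac{17}{7} + V$ ($D{\left(V,O \right)} = \left(V - 2\right) + \frac{3}{-6 - 1} = \left(-2 + V\right) + \frac{3}{-7} = \left(-2 + V\right) + 3 \left(- \frac{1}{7}\right) = \left(-2 + V\right) - \frac{3}{7} = - \frac{17}{7} + V$)
$T D{\left(7,u{\left(\left(-1 - 5\right) \left(1 + 0\right),-5 \right)} \right)} = 614 \left(- \frac{17}{7} + 7\right) = 614 \cdot \frac{32}{7} = \frac{19648}{7}$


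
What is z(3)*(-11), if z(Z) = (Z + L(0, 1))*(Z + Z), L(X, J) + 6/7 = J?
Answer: -1452/7 ≈ -207.43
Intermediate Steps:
L(X, J) = -6/7 + J
z(Z) = 2*Z*(1/7 + Z) (z(Z) = (Z + (-6/7 + 1))*(Z + Z) = (Z + 1/7)*(2*Z) = (1/7 + Z)*(2*Z) = 2*Z*(1/7 + Z))
z(3)*(-11) = ((2/7)*3*(1 + 7*3))*(-11) = ((2/7)*3*(1 + 21))*(-11) = ((2/7)*3*22)*(-11) = (132/7)*(-11) = -1452/7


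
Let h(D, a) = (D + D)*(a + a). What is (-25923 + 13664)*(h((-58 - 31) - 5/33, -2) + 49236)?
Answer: -20206803916/33 ≈ -6.1233e+8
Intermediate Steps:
h(D, a) = 4*D*a (h(D, a) = (2*D)*(2*a) = 4*D*a)
(-25923 + 13664)*(h((-58 - 31) - 5/33, -2) + 49236) = (-25923 + 13664)*(4*((-58 - 31) - 5/33)*(-2) + 49236) = -12259*(4*(-89 - 5*1/33)*(-2) + 49236) = -12259*(4*(-89 - 5/33)*(-2) + 49236) = -12259*(4*(-2942/33)*(-2) + 49236) = -12259*(23536/33 + 49236) = -12259*1648324/33 = -20206803916/33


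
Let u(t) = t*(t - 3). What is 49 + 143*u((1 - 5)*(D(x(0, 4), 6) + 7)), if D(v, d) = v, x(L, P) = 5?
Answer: 350113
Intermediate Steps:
u(t) = t*(-3 + t)
49 + 143*u((1 - 5)*(D(x(0, 4), 6) + 7)) = 49 + 143*(((1 - 5)*(5 + 7))*(-3 + (1 - 5)*(5 + 7))) = 49 + 143*((-4*12)*(-3 - 4*12)) = 49 + 143*(-48*(-3 - 48)) = 49 + 143*(-48*(-51)) = 49 + 143*2448 = 49 + 350064 = 350113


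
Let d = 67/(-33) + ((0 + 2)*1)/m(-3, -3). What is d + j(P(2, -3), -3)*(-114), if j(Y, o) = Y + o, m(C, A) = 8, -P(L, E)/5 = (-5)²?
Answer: 1925909/132 ≈ 14590.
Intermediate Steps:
P(L, E) = -125 (P(L, E) = -5*(-5)² = -5*25 = -125)
d = -235/132 (d = 67/(-33) + ((0 + 2)*1)/8 = 67*(-1/33) + (2*1)*(⅛) = -67/33 + 2*(⅛) = -67/33 + ¼ = -235/132 ≈ -1.7803)
d + j(P(2, -3), -3)*(-114) = -235/132 + (-125 - 3)*(-114) = -235/132 - 128*(-114) = -235/132 + 14592 = 1925909/132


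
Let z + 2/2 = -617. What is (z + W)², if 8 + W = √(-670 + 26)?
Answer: 391232 - 2504*I*√161 ≈ 3.9123e+5 - 31772.0*I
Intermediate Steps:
W = -8 + 2*I*√161 (W = -8 + √(-670 + 26) = -8 + √(-644) = -8 + 2*I*√161 ≈ -8.0 + 25.377*I)
z = -618 (z = -1 - 617 = -618)
(z + W)² = (-618 + (-8 + 2*I*√161))² = (-626 + 2*I*√161)²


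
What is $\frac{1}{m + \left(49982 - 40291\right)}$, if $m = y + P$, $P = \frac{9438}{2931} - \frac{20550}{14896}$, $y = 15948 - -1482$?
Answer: $\frac{7276696}{197364664949} \approx 3.6869 \cdot 10^{-5}$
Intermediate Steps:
$y = 17430$ ($y = 15948 + 1482 = 17430$)
$P = \frac{13392733}{7276696}$ ($P = 9438 \cdot \frac{1}{2931} - \frac{10275}{7448} = \frac{3146}{977} - \frac{10275}{7448} = \frac{13392733}{7276696} \approx 1.8405$)
$m = \frac{126846204013}{7276696}$ ($m = 17430 + \frac{13392733}{7276696} = \frac{126846204013}{7276696} \approx 17432.0$)
$\frac{1}{m + \left(49982 - 40291\right)} = \frac{1}{\frac{126846204013}{7276696} + \left(49982 - 40291\right)} = \frac{1}{\frac{126846204013}{7276696} + 9691} = \frac{1}{\frac{197364664949}{7276696}} = \frac{7276696}{197364664949}$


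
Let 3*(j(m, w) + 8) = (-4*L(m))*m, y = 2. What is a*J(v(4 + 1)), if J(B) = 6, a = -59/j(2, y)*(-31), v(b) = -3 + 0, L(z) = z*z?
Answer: -16461/28 ≈ -587.89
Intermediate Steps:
L(z) = z**2
j(m, w) = -8 - 4*m**3/3 (j(m, w) = -8 + ((-4*m**2)*m)/3 = -8 + (-4*m**3)/3 = -8 - 4*m**3/3)
v(b) = -3
a = -5487/56 (a = -59/(-8 - 4/3*2**3)*(-31) = -59/(-8 - 4/3*8)*(-31) = -59/(-8 - 32/3)*(-31) = -59/(-56/3)*(-31) = -59*(-3/56)*(-31) = (177/56)*(-31) = -5487/56 ≈ -97.982)
a*J(v(4 + 1)) = -5487/56*6 = -16461/28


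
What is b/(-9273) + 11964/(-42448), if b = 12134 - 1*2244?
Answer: -132688223/98405076 ≈ -1.3484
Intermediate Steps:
b = 9890 (b = 12134 - 2244 = 9890)
b/(-9273) + 11964/(-42448) = 9890/(-9273) + 11964/(-42448) = 9890*(-1/9273) + 11964*(-1/42448) = -9890/9273 - 2991/10612 = -132688223/98405076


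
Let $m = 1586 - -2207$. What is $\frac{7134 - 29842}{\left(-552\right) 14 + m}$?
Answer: $\frac{22708}{3935} \approx 5.7708$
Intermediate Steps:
$m = 3793$ ($m = 1586 + 2207 = 3793$)
$\frac{7134 - 29842}{\left(-552\right) 14 + m} = \frac{7134 - 29842}{\left(-552\right) 14 + 3793} = - \frac{22708}{-7728 + 3793} = - \frac{22708}{-3935} = \left(-22708\right) \left(- \frac{1}{3935}\right) = \frac{22708}{3935}$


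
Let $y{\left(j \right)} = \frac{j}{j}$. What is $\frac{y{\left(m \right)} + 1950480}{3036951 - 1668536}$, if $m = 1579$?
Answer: $\frac{1950481}{1368415} \approx 1.4254$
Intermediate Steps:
$y{\left(j \right)} = 1$
$\frac{y{\left(m \right)} + 1950480}{3036951 - 1668536} = \frac{1 + 1950480}{3036951 - 1668536} = \frac{1950481}{1368415}$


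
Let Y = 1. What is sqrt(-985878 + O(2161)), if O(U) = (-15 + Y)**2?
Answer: I*sqrt(985682) ≈ 992.82*I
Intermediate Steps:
O(U) = 196 (O(U) = (-15 + 1)**2 = (-14)**2 = 196)
sqrt(-985878 + O(2161)) = sqrt(-985878 + 196) = sqrt(-985682) = I*sqrt(985682)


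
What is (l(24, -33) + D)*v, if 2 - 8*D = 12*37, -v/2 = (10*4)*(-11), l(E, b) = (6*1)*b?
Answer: -222860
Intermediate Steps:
l(E, b) = 6*b
v = 880 (v = -2*10*4*(-11) = -80*(-11) = -2*(-440) = 880)
D = -221/4 (D = ¼ - 3*37/2 = ¼ - ⅛*444 = ¼ - 111/2 = -221/4 ≈ -55.250)
(l(24, -33) + D)*v = (6*(-33) - 221/4)*880 = (-198 - 221/4)*880 = -1013/4*880 = -222860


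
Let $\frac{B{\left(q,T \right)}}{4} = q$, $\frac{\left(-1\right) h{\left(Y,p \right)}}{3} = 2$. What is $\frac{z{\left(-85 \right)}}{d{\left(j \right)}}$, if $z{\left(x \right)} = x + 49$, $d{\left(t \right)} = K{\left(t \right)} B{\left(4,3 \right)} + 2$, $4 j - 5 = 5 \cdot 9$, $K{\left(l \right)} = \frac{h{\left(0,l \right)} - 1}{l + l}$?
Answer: $\frac{450}{31} \approx 14.516$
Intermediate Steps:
$h{\left(Y,p \right)} = -6$ ($h{\left(Y,p \right)} = \left(-3\right) 2 = -6$)
$B{\left(q,T \right)} = 4 q$
$K{\left(l \right)} = - \frac{7}{2 l}$ ($K{\left(l \right)} = \frac{-6 - 1}{l + l} = - \frac{7}{2 l}$)
$j = \frac{25}{2}$ ($j = \frac{5}{4} + \frac{5 \cdot 9}{4} = \frac{5}{4} + \frac{1}{4} \cdot 45 = \frac{5}{4} + \frac{45}{4} = \frac{25}{2} \approx 12.5$)
$d{\left(t \right)} = 2 - \frac{56}{t}$ ($d{\left(t \right)} = - \frac{7}{2 t} 4 \cdot 4 + 2 = - \frac{7}{2 t} 16 + 2 = - \frac{56}{t} + 2 = 2 - \frac{56}{t}$)
$z{\left(x \right)} = 49 + x$
$\frac{z{\left(-85 \right)}}{d{\left(j \right)}} = \frac{49 - 85}{2 - \frac{56}{\frac{25}{2}}} = - \frac{36}{2 - \frac{112}{25}} = - \frac{36}{- \frac{62}{25}} = \left(-36\right) \left(- \frac{25}{62}\right) = \frac{450}{31}$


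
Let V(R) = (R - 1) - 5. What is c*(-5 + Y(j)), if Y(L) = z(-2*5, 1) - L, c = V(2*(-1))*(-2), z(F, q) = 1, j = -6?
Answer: 32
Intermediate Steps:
V(R) = -6 + R (V(R) = (-1 + R) - 5 = -6 + R)
c = 16 (c = (-6 + 2*(-1))*(-2) = (-6 - 2)*(-2) = -8*(-2) = 16)
Y(L) = 1 - L
c*(-5 + Y(j)) = 16*(-5 + (1 - 1*(-6))) = 16*(-5 + (1 + 6)) = 16*(-5 + 7) = 16*2 = 32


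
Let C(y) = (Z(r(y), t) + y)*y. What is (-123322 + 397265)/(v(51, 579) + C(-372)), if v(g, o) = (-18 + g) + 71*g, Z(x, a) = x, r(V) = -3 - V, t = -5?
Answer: 273943/4770 ≈ 57.430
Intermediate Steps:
C(y) = -3*y (C(y) = ((-3 - y) + y)*y = -3*y)
v(g, o) = -18 + 72*g
(-123322 + 397265)/(v(51, 579) + C(-372)) = (-123322 + 397265)/((-18 + 72*51) - 3*(-372)) = 273943/((-18 + 3672) + 1116) = 273943/(3654 + 1116) = 273943/4770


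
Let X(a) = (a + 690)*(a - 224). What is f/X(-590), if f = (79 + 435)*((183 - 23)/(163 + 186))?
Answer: -2056/710215 ≈ -0.0028949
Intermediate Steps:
X(a) = (-224 + a)*(690 + a) (X(a) = (690 + a)*(-224 + a) = (-224 + a)*(690 + a))
f = 82240/349 (f = 514*(160/349) = 82240/349 ≈ 235.64)
f/X(-590) = 82240/(349*(-154560 + (-590)**2 + 466*(-590))) = 82240/(349*(-154560 + 348100 - 274940)) = (82240/349)/(-81400) = (82240/349)*(-1/81400) = -2056/710215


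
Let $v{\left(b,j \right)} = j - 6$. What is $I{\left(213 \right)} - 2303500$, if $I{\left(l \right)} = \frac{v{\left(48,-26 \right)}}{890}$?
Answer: $- \frac{1025057516}{445} \approx -2.3035 \cdot 10^{6}$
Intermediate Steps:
$v{\left(b,j \right)} = -6 + j$
$I{\left(l \right)} = - \frac{16}{445}$ ($I{\left(l \right)} = \frac{-6 - 26}{890} = \left(-32\right) \frac{1}{890} = - \frac{16}{445}$)
$I{\left(213 \right)} - 2303500 = - \frac{16}{445} - 2303500 = - \frac{1025057516}{445}$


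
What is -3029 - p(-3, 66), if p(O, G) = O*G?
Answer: -2831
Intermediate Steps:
p(O, G) = G*O
-3029 - p(-3, 66) = -3029 - 66*(-3) = -3029 - 1*(-198) = -3029 + 198 = -2831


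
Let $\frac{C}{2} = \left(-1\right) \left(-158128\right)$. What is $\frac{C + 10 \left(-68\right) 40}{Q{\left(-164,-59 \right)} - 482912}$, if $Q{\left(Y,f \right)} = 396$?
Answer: $- \frac{72264}{120629} \approx -0.59906$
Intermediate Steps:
$C = 316256$ ($C = 2 \left(\left(-1\right) \left(-158128\right)\right) = 2 \cdot 158128 = 316256$)
$\frac{C + 10 \left(-68\right) 40}{Q{\left(-164,-59 \right)} - 482912} = \frac{316256 + 10 \left(-68\right) 40}{396 - 482912} = \frac{316256 - 27200}{-482516} = \left(316256 - 27200\right) \left(- \frac{1}{482516}\right) = 289056 \left(- \frac{1}{482516}\right) = - \frac{72264}{120629}$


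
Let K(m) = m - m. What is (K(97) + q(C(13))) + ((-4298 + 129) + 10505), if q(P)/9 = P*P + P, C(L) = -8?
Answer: 6840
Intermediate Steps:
q(P) = 9*P + 9*P² (q(P) = 9*(P*P + P) = 9*(P² + P) = 9*(P + P²) = 9*P + 9*P²)
K(m) = 0
(K(97) + q(C(13))) + ((-4298 + 129) + 10505) = (0 + 9*(-8)*(1 - 8)) + ((-4298 + 129) + 10505) = (0 + 9*(-8)*(-7)) + (-4169 + 10505) = (0 + 504) + 6336 = 504 + 6336 = 6840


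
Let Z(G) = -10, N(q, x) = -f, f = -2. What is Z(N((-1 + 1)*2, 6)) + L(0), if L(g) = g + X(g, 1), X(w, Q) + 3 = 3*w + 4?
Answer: -9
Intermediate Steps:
X(w, Q) = 1 + 3*w (X(w, Q) = -3 + (3*w + 4) = -3 + (4 + 3*w) = 1 + 3*w)
L(g) = 1 + 4*g (L(g) = g + (1 + 3*g) = 1 + 4*g)
N(q, x) = 2 (N(q, x) = -1*(-2) = 2)
Z(N((-1 + 1)*2, 6)) + L(0) = -10 + (1 + 4*0) = -10 + (1 + 0) = -10 + 1 = -9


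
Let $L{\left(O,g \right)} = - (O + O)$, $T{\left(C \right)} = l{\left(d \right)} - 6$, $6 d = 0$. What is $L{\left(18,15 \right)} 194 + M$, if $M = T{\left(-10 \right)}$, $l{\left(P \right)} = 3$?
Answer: $-6987$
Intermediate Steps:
$d = 0$ ($d = \frac{1}{6} \cdot 0 = 0$)
$T{\left(C \right)} = -3$ ($T{\left(C \right)} = 3 - 6 = -3$)
$L{\left(O,g \right)} = - 2 O$
$M = -3$
$L{\left(18,15 \right)} 194 + M = \left(-2\right) 18 \cdot 194 - 3 = \left(-36\right) 194 - 3 = -6984 - 3 = -6987$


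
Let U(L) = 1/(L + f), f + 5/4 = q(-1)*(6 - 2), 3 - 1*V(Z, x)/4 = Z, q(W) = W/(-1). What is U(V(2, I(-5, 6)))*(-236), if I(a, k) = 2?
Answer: -944/27 ≈ -34.963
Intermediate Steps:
q(W) = -W (q(W) = W*(-1) = -W)
V(Z, x) = 12 - 4*Z
f = 11/4 (f = -5/4 + (-1*(-1))*(6 - 2) = -5/4 + 1*4 = -5/4 + 4 = 11/4 ≈ 2.7500)
U(L) = 1/(11/4 + L) (U(L) = 1/(L + 11/4) = 1/(11/4 + L))
U(V(2, I(-5, 6)))*(-236) = (4/(11 + 4*(12 - 4*2)))*(-236) = (4/(11 + 4*(12 - 8)))*(-236) = (4/(11 + 4*4))*(-236) = (4/(11 + 16))*(-236) = (4/27)*(-236) = -944/27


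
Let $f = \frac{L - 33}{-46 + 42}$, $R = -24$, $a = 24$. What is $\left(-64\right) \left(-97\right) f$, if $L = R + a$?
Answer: $51216$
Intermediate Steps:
$L = 0$ ($L = -24 + 24 = 0$)
$f = \frac{33}{4}$ ($f = \frac{0 - 33}{-46 + 42} = - \frac{33}{-4} = \left(-33\right) \left(- \frac{1}{4}\right) = \frac{33}{4} \approx 8.25$)
$\left(-64\right) \left(-97\right) f = \left(-64\right) \left(-97\right) \frac{33}{4} = 6208 \cdot \frac{33}{4} = 51216$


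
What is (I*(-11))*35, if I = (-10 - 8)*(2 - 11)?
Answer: -62370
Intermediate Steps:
I = 162 (I = -18*(-9) = 162)
(I*(-11))*35 = (162*(-11))*35 = -1782*35 = -62370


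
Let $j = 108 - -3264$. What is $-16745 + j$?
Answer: $-13373$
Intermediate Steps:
$j = 3372$ ($j = 108 + 3264 = 3372$)
$-16745 + j = -16745 + 3372 = -13373$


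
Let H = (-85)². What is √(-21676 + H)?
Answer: I*√14451 ≈ 120.21*I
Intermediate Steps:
H = 7225
√(-21676 + H) = √(-21676 + 7225) = √(-14451) = I*√14451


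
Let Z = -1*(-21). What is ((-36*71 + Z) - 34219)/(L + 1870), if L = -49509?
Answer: 36754/47639 ≈ 0.77151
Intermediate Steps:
Z = 21
((-36*71 + Z) - 34219)/(L + 1870) = ((-36*71 + 21) - 34219)/(-49509 + 1870) = ((-2556 + 21) - 34219)/(-47639) = (-2535 - 34219)*(-1/47639) = -36754*(-1/47639) = 36754/47639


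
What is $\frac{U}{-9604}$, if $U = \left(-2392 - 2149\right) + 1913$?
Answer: $\frac{657}{2401} \approx 0.27364$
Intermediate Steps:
$U = -2628$ ($U = \left(-2392 - 2149\right) + 1913 = -4541 + 1913 = -2628$)
$\frac{U}{-9604} = - \frac{2628}{-9604} = \left(-2628\right) \left(- \frac{1}{9604}\right) = \frac{657}{2401}$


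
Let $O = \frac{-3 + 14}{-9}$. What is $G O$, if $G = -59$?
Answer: $\frac{649}{9} \approx 72.111$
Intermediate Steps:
$O = - \frac{11}{9}$ ($O = \left(- \frac{1}{9}\right) 11 = - \frac{11}{9} \approx -1.2222$)
$G O = \left(-59\right) \left(- \frac{11}{9}\right) = \frac{649}{9}$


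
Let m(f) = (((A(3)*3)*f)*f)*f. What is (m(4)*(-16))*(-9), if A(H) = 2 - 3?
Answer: -27648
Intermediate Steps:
A(H) = -1
m(f) = -3*f³ (m(f) = (((-1*3)*f)*f)*f = ((-3*f)*f)*f = (-3*f²)*f = -3*f³)
(m(4)*(-16))*(-9) = (-3*4³*(-16))*(-9) = (-3*64*(-16))*(-9) = -192*(-16)*(-9) = 3072*(-9) = -27648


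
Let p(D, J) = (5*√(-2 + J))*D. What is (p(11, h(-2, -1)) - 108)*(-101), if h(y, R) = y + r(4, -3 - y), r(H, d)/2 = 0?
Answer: 10908 - 11110*I ≈ 10908.0 - 11110.0*I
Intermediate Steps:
r(H, d) = 0 (r(H, d) = 2*0 = 0)
h(y, R) = y (h(y, R) = y + 0 = y)
p(D, J) = 5*D*√(-2 + J)
(p(11, h(-2, -1)) - 108)*(-101) = (5*11*√(-2 - 2) - 108)*(-101) = (5*11*√(-4) - 108)*(-101) = (5*11*(2*I) - 108)*(-101) = (110*I - 108)*(-101) = (-108 + 110*I)*(-101) = 10908 - 11110*I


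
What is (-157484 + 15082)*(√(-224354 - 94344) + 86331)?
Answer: -12293707062 - 142402*I*√318698 ≈ -1.2294e+10 - 8.0391e+7*I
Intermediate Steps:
(-157484 + 15082)*(√(-224354 - 94344) + 86331) = -142402*(√(-318698) + 86331) = -142402*(I*√318698 + 86331) = -142402*(86331 + I*√318698) = -12293707062 - 142402*I*√318698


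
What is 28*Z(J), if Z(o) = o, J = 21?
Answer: 588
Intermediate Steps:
28*Z(J) = 28*21 = 588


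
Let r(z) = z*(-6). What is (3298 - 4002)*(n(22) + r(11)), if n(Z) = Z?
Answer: 30976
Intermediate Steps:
r(z) = -6*z
(3298 - 4002)*(n(22) + r(11)) = (3298 - 4002)*(22 - 6*11) = -704*(22 - 66) = -704*(-44) = 30976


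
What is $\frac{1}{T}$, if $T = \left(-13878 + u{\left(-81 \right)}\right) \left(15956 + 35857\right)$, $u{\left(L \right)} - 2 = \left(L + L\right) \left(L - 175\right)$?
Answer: $\frac{1}{1429831548} \approx 6.9938 \cdot 10^{-10}$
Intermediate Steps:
$u{\left(L \right)} = 2 + 2 L \left(-175 + L\right)$ ($u{\left(L \right)} = 2 + \left(L + L\right) \left(L - 175\right) = 2 + 2 L \left(-175 + L\right)$)
$T = 1429831548$ ($T = \left(-13878 + \left(2 - -28350 + 2 \left(-81\right)^{2}\right)\right) \left(15956 + 35857\right) = \left(-13878 + \left(2 + 28350 + 2 \cdot 6561\right)\right) 51813 = \left(-13878 + \left(2 + 28350 + 13122\right)\right) 51813 = \left(-13878 + 41474\right) 51813 = 27596 \cdot 51813 = 1429831548$)
$\frac{1}{T} = \frac{1}{1429831548}$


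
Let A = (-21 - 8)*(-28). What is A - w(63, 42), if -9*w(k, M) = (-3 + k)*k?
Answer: 1232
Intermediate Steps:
w(k, M) = -k*(-3 + k)/9 (w(k, M) = -(-3 + k)*k/9 = -k*(-3 + k)/9)
A = 812 (A = -29*(-28) = 812)
A - w(63, 42) = 812 - 63*(3 - 1*63)/9 = 812 - 63*(3 - 63)/9 = 812 - 63*(-60)/9 = 812 - 1*(-420) = 812 + 420 = 1232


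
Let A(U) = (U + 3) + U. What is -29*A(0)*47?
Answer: -4089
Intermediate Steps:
A(U) = 3 + 2*U (A(U) = (3 + U) + U = 3 + 2*U)
-29*A(0)*47 = -29*(3 + 2*0)*47 = -29*(3 + 0)*47 = -29*3*47 = -87*47 = -4089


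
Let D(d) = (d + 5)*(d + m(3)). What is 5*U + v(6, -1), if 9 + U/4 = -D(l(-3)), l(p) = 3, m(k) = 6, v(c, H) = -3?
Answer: -1623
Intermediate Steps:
D(d) = (5 + d)*(6 + d) (D(d) = (d + 5)*(d + 6) = (5 + d)*(6 + d))
U = -324 (U = -36 + 4*(-(30 + 3**2 + 11*3)) = -36 + 4*(-(30 + 9 + 33)) = -36 + 4*(-1*72) = -36 + 4*(-72) = -36 - 288 = -324)
5*U + v(6, -1) = 5*(-324) - 3 = -1620 - 3 = -1623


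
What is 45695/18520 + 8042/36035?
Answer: 359111433/133473640 ≈ 2.6905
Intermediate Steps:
45695/18520 + 8042/36035 = 45695*(1/18520) + 8042*(1/36035) = 9139/3704 + 8042/36035 = 359111433/133473640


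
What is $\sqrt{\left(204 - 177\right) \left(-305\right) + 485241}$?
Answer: $\sqrt{477006} \approx 690.66$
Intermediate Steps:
$\sqrt{\left(204 - 177\right) \left(-305\right) + 485241} = \sqrt{27 \left(-305\right) + 485241} = \sqrt{-8235 + 485241} = \sqrt{477006}$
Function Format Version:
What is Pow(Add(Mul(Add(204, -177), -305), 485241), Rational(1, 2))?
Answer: Pow(477006, Rational(1, 2)) ≈ 690.66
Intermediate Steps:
Pow(Add(Mul(Add(204, -177), -305), 485241), Rational(1, 2)) = Pow(Add(Mul(27, -305), 485241), Rational(1, 2)) = Pow(Add(-8235, 485241), Rational(1, 2)) = Pow(477006, Rational(1, 2))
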